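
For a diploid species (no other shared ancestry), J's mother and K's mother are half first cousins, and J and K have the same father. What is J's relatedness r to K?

0.265625

With two independent routes of shared ancestry, r is the sum of the two contributions.
J and K are related in two ways: half second cousins through their mothers (r = 1/64) and half-sibs through their shared father (r = 1/4).
r = 1/64 + 1/4 = 17/64 = 0.265625.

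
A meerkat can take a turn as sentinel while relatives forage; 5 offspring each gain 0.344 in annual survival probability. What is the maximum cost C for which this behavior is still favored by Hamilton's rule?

r to an offspring = 1/2 (one parent–offspring link: r = (1/2)^1 = 1/2).
Hamilton's rule: n·r·B > C, so the trait is favored while C < n·r·B = 5·0.5·0.344 = 0.86.

0.86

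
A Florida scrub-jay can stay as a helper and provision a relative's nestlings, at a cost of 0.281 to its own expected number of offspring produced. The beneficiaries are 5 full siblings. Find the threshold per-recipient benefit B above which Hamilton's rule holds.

r to a full sibling = 0.5 (full sibs share both parents — two paths of length 2: r = 2·(1/2)^2 = 1/2).
Hamilton's rule with n recipients of equal r: n·r·B > C, so B > C/(n·r) = 0.281/(5·0.5) = 0.1124.

0.1124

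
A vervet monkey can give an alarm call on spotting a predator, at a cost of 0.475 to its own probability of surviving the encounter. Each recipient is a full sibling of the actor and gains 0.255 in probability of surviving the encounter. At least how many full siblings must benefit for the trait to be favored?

r to a full sibling = 0.5 (full sibs share both parents — two paths of length 2: r = 2·(1/2)^2 = 1/2).
Hamilton's rule: n·r·B > C  ⇒  n > C/(r·B) = 0.475/(0.5·0.255) = 3.725.
The smallest integer exceeding 3.725 is 4.

4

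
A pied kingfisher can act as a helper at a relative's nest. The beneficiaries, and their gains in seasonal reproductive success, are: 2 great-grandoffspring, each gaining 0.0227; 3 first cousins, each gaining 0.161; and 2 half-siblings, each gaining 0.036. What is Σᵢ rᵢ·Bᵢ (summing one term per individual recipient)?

r to a great-grandoffspring = 1/8 (three parent–offspring links: r = (1/2)^3 = 1/8).
r to a first cousin = 0.125 (first cousins share one grandparent pair — two paths of length 4: r = 2·(1/2)^4 = 1/8).
r to a half-sibling = 0.25 (half-sibs share one parent — one path of length 2: r = (1/2)^2 = 1/4).
Summing one r·B term per recipient: 2·0.125·0.0227 + 3·0.125·0.161 + 2·0.25·0.036 = 0.08405.

0.08405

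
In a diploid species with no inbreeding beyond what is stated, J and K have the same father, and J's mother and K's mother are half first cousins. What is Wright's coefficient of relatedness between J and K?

0.265625

Wright's path rule: contributions from independent ancestry routes add.
J and K are related in two ways: half-sibs through their shared father (r = 1/4) and half second cousins through their mothers (r = 1/64).
r = 1/4 + 1/64 = 17/64 = 0.265625.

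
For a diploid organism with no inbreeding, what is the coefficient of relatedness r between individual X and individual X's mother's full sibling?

Each parent–offspring link contributes a factor of 1/2, and independent paths through distinct common ancestors add.
Full aunt/uncle↔niece/nephew: two paths of length 3 through the shared grandparent pair: r = 2·(1/2)^3 = 1/4.

0.25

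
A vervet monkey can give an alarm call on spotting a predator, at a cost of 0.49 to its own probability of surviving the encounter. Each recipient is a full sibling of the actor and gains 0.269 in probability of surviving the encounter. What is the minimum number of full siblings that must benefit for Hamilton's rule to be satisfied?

r to a full sibling = 0.5 (full sibs share both parents — two paths of length 2: r = 2·(1/2)^2 = 1/2).
Hamilton's rule: n·r·B > C  ⇒  n > C/(r·B) = 0.49/(0.5·0.269) = 3.643.
The smallest integer exceeding 3.643 is 4.

4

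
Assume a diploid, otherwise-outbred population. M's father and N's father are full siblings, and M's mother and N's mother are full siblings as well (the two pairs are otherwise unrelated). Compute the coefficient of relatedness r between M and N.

Wright's path rule: contributions from independent ancestry routes add.
M and N are related in two ways: first cousins through their fathers (r = 1/8) and first cousins through their mothers (r = 1/8) — i.e. double first cousins.
r = 1/8 + 1/8 = 0.25.

0.25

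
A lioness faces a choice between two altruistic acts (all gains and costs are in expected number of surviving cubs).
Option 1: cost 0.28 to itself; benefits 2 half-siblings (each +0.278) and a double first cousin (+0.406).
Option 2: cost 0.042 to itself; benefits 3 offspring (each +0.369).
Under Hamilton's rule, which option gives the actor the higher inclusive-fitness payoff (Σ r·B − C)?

Option 2

Option 1: r to a half-sibling = 0.25.
Option 1: r to a double first cousin = 0.25.
Option 1: Σ r·B − C = (2·0.25·0.278 + 1·0.25·0.406) − 0.28 = -0.0395.
Option 2: r to an offspring = 0.5.
Option 2: Σ r·B − C = (3·0.5·0.369) − 0.042 = 0.5115.
Option 2 has the higher net inclusive-fitness payoff.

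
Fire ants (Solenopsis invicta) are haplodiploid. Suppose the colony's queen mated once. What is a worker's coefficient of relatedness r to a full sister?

Haplodiploid full sisters inherit their father's entire haploid genome identically (contributing 1/2) and on average half of their mother's contribution (1/2 · 1/2 = 1/4); r = 1/2 + 1/4 = 3/4.

0.75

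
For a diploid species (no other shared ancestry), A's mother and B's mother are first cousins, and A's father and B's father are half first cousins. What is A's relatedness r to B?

0.046875

Independent pedigree routes through distinct common ancestors add.
A and B are related in two ways: second cousins through their mothers (r = 1/32) and half second cousins through their fathers (r = 1/64).
r = 1/32 + 1/64 = 0.046875.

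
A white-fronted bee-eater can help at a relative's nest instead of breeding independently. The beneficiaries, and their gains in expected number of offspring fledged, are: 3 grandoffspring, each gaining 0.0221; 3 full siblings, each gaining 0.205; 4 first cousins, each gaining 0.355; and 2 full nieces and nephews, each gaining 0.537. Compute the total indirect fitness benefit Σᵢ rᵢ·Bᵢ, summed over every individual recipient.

0.770075

r to a grandoffspring = 0.25 (two parent–offspring links: r = (1/2)^2 = 1/4).
r to a full sibling = 0.5 (full sibs share both parents — two paths of length 2: r = 2·(1/2)^2 = 1/2).
r to a first cousin = 0.125 (first cousins share one grandparent pair — two paths of length 4: r = 2·(1/2)^4 = 1/8).
r to a full niece or nephew = 1/4 (full aunt/uncle↔niece/nephew: two paths of length 3 through the shared grandparent pair: r = 2·(1/2)^3 = 1/4).
Summing one r·B term per recipient: 3·0.25·0.0221 + 3·0.5·0.205 + 4·0.125·0.355 + 2·0.25·0.537 = 0.770075.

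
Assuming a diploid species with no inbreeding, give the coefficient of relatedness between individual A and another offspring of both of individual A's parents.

Each parent–offspring link contributes a factor of 1/2, and independent paths through distinct common ancestors add.
Full sibs share both parents — two paths of length 2: r = 2·(1/2)^2 = 1/2.

0.5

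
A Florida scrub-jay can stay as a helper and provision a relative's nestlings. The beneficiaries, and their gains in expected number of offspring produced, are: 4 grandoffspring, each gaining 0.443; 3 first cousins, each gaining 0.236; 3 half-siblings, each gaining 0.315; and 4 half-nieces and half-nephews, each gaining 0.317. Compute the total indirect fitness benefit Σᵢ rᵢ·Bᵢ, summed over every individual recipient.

0.92625

r to a grandoffspring = 1/4 (two parent–offspring links: r = (1/2)^2 = 1/4).
r to a first cousin = 1/8 (first cousins share one grandparent pair — two paths of length 4: r = 2·(1/2)^4 = 1/8).
r to a half-sibling = 0.25 (half-sibs share one parent — one path of length 2: r = (1/2)^2 = 1/4).
r to a half-niece or half-nephew = 0.125 (half-aunt/uncle↔niece/nephew: one path of length 3: r = (1/2)^3 = 1/8).
Summing one r·B term per recipient: 4·0.25·0.443 + 3·0.125·0.236 + 3·0.25·0.315 + 4·0.125·0.317 = 0.92625.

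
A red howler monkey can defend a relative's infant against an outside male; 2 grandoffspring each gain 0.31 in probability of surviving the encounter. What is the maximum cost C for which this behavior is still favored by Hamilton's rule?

0.155

r to a grandoffspring = 0.25 (two parent–offspring links: r = (1/2)^2 = 1/4).
Hamilton's rule: n·r·B > C, so the trait is favored while C < n·r·B = 2·0.25·0.31 = 0.155.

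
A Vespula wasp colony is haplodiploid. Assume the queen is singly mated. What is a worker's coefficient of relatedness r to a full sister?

Haplodiploid full sisters inherit their father's entire haploid genome identically (contributing 1/2) and on average half of their mother's contribution (1/2 · 1/2 = 1/4); r = 1/2 + 1/4 = 3/4.

0.75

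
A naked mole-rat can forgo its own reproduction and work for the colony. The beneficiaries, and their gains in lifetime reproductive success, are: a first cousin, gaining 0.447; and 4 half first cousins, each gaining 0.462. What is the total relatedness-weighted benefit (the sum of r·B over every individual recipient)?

r to a first cousin = 0.125 (first cousins share one grandparent pair — two paths of length 4: r = 2·(1/2)^4 = 1/8).
r to a half first cousin = 1/16 (half first cousins share one grandparent — one path of length 4: r = (1/2)^4 = 1/16).
Summing one r·B term per recipient: 1·0.125·0.447 + 4·0.0625·0.462 = 0.171375.

0.171375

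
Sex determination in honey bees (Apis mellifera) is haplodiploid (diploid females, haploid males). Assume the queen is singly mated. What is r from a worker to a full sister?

Haplodiploid full sisters inherit their father's entire haploid genome identically (contributing 1/2) and on average half of their mother's contribution (1/2 · 1/2 = 1/4); r = 1/2 + 1/4 = 3/4.

0.75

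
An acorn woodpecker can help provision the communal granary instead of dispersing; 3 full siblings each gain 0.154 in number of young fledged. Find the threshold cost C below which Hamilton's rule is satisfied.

0.231

r to a full sibling = 0.5 (full sibs share both parents — two paths of length 2: r = 2·(1/2)^2 = 1/2).
Hamilton's rule: n·r·B > C, so the trait is favored while C < n·r·B = 3·0.5·0.154 = 0.231.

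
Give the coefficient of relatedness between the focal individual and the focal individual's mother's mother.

0.25

Each parent–offspring link contributes a factor of 1/2, and independent paths through distinct common ancestors add.
Two parent–offspring links: r = (1/2)^2 = 1/4.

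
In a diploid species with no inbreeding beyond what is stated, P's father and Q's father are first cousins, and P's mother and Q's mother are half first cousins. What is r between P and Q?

Wright's path rule: contributions from independent ancestry routes add.
P and Q are related in two ways: second cousins through their fathers (r = 1/32) and half second cousins through their mothers (r = 1/64).
r = 1/32 + 1/64 = 3/64 = 0.046875.

0.046875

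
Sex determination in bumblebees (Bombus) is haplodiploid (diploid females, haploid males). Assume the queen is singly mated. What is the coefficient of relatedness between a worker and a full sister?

Haplodiploid full sisters inherit their father's entire haploid genome identically (contributing 1/2) and on average half of their mother's contribution (1/2 · 1/2 = 1/4); r = 1/2 + 1/4 = 3/4.

0.75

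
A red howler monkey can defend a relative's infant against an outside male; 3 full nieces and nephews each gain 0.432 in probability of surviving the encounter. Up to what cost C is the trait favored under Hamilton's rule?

r to a full niece or nephew = 1/4 (full aunt/uncle↔niece/nephew: two paths of length 3 through the shared grandparent pair: r = 2·(1/2)^3 = 1/4).
Hamilton's rule: n·r·B > C, so the trait is favored while C < n·r·B = 3·0.25·0.432 = 0.324.

0.324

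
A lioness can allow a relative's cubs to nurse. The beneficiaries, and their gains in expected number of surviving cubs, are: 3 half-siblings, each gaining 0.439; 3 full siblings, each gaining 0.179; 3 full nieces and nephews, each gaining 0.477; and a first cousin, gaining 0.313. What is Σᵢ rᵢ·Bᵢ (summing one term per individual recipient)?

0.994625

r to a half-sibling = 1/4 (half-sibs share one parent — one path of length 2: r = (1/2)^2 = 1/4).
r to a full sibling = 0.5 (full sibs share both parents — two paths of length 2: r = 2·(1/2)^2 = 1/2).
r to a full niece or nephew = 1/4 (full aunt/uncle↔niece/nephew: two paths of length 3 through the shared grandparent pair: r = 2·(1/2)^3 = 1/4).
r to a first cousin = 1/8 (first cousins share one grandparent pair — two paths of length 4: r = 2·(1/2)^4 = 1/8).
Summing one r·B term per recipient: 3·0.25·0.439 + 3·0.5·0.179 + 3·0.25·0.477 + 1·0.125·0.313 = 0.994625.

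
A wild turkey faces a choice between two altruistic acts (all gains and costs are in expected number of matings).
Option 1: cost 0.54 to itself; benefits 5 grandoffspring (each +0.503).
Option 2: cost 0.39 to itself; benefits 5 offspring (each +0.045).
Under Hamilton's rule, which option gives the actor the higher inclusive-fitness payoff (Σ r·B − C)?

Option 1

Option 1: r to a grandoffspring = 0.25.
Option 1: Σ r·B − C = (5·0.25·0.503) − 0.54 = 0.08875.
Option 2: r to an offspring = 0.5.
Option 2: Σ r·B − C = (5·0.5·0.045) − 0.39 = -0.2775.
Option 1 has the higher net inclusive-fitness payoff.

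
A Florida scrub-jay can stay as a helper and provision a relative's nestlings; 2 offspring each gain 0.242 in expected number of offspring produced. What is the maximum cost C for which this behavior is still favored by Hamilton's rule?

0.242

r to an offspring = 0.5 (one parent–offspring link: r = (1/2)^1 = 1/2).
Hamilton's rule: n·r·B > C, so the trait is favored while C < n·r·B = 2·0.5·0.242 = 0.242.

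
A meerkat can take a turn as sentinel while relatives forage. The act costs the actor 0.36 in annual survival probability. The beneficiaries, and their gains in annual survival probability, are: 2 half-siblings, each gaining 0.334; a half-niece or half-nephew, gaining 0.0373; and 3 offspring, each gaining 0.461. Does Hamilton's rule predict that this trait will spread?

Yes

Hamilton's rule: the trait is favored when the sum of r·B over every recipient exceeds the actor's cost C.
r to a half-sibling = 0.25 (half-sibs share one parent — one path of length 2: r = (1/2)^2 = 1/4).
r to a half-niece or half-nephew = 1/8 (half-aunt/uncle↔niece/nephew: one path of length 3: r = (1/2)^3 = 1/8).
r to an offspring = 0.5 (one parent–offspring link: r = (1/2)^1 = 1/2).
Summing one r·B term per recipient: 2·0.25·0.334 + 1·0.125·0.0373 + 3·0.5·0.461 = 0.8631625.
0.8631625 > 0.36: the indirect benefit exceeds the cost.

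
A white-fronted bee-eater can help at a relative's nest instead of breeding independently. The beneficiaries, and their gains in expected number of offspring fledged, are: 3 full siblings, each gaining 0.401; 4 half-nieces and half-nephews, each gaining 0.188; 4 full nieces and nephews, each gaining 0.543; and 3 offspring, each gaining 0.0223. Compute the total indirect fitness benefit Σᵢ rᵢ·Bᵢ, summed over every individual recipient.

1.27195

r to a full sibling = 0.5 (full sibs share both parents — two paths of length 2: r = 2·(1/2)^2 = 1/2).
r to a half-niece or half-nephew = 1/8 (half-aunt/uncle↔niece/nephew: one path of length 3: r = (1/2)^3 = 1/8).
r to a full niece or nephew = 0.25 (full aunt/uncle↔niece/nephew: two paths of length 3 through the shared grandparent pair: r = 2·(1/2)^3 = 1/4).
r to an offspring = 1/2 (one parent–offspring link: r = (1/2)^1 = 1/2).
Summing one r·B term per recipient: 3·0.5·0.401 + 4·0.125·0.188 + 4·0.25·0.543 + 3·0.5·0.0223 = 1.27195.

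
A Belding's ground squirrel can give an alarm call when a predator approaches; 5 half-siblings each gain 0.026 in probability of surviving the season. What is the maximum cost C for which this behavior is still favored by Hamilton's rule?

0.0325

r to a half-sibling = 1/4 (half-sibs share one parent — one path of length 2: r = (1/2)^2 = 1/4).
Hamilton's rule: n·r·B > C, so the trait is favored while C < n·r·B = 5·0.25·0.026 = 0.0325.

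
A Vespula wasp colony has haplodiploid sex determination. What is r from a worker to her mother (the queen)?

One meiotic link between diploid queen and diploid daughter: r = 1/2.

0.5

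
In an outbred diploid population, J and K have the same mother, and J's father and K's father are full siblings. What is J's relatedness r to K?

0.375

With two independent routes of shared ancestry, r is the sum of the two contributions.
J and K are related in two ways: half-sibs through their shared mother (r = 1/4) and first cousins through their fathers (r = 1/8).
r = 1/4 + 1/8 = 3/8 = 0.375.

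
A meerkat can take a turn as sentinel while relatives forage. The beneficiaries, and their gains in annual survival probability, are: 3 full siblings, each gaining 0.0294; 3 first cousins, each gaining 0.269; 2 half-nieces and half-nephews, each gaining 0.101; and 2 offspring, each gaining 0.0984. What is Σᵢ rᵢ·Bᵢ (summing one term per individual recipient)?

r to a full sibling = 0.5 (full sibs share both parents — two paths of length 2: r = 2·(1/2)^2 = 1/2).
r to a first cousin = 0.125 (first cousins share one grandparent pair — two paths of length 4: r = 2·(1/2)^4 = 1/8).
r to a half-niece or half-nephew = 1/8 (half-aunt/uncle↔niece/nephew: one path of length 3: r = (1/2)^3 = 1/8).
r to an offspring = 1/2 (one parent–offspring link: r = (1/2)^1 = 1/2).
Summing one r·B term per recipient: 3·0.5·0.0294 + 3·0.125·0.269 + 2·0.125·0.101 + 2·0.5·0.0984 = 0.268625.

0.268625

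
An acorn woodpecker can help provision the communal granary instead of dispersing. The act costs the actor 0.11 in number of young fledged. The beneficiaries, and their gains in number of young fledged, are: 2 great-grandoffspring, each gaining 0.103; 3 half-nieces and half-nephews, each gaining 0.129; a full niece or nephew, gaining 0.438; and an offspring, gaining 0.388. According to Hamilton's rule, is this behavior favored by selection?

Yes

Hamilton's rule: the trait is favored when the sum of r·B over every recipient exceeds the actor's cost C.
r to a great-grandoffspring = 0.125 (three parent–offspring links: r = (1/2)^3 = 1/8).
r to a half-niece or half-nephew = 1/8 (half-aunt/uncle↔niece/nephew: one path of length 3: r = (1/2)^3 = 1/8).
r to a full niece or nephew = 1/4 (full aunt/uncle↔niece/nephew: two paths of length 3 through the shared grandparent pair: r = 2·(1/2)^3 = 1/4).
r to an offspring = 1/2 (one parent–offspring link: r = (1/2)^1 = 1/2).
Summing one r·B term per recipient: 2·0.125·0.103 + 3·0.125·0.129 + 1·0.25·0.438 + 1·0.5·0.388 = 0.377625.
0.377625 > 0.11: the indirect benefit exceeds the cost.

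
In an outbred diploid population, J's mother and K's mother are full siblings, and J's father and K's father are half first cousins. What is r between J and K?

0.140625

Wright's path rule: contributions from independent ancestry routes add.
J and K are related in two ways: first cousins through their mothers (r = 1/8) and half second cousins through their fathers (r = 1/64).
r = 1/8 + 1/64 = 0.140625.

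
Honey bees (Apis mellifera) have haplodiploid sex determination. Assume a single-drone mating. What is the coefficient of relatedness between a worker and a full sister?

Haplodiploid full sisters inherit their father's entire haploid genome identically (contributing 1/2) and on average half of their mother's contribution (1/2 · 1/2 = 1/4); r = 1/2 + 1/4 = 3/4.

0.75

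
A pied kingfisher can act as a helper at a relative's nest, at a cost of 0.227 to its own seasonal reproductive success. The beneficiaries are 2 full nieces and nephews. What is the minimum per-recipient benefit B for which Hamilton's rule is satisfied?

0.454

r to a full niece or nephew = 0.25 (full aunt/uncle↔niece/nephew: two paths of length 3 through the shared grandparent pair: r = 2·(1/2)^3 = 1/4).
Hamilton's rule with n recipients of equal r: n·r·B > C, so B > C/(n·r) = 0.227/(2·0.25) = 0.454.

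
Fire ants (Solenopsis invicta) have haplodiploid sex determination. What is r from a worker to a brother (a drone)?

0.25

Her haploid brother carries none of their father's genes and a random half of their mother's genome; that half matches the maternal half of her own genome with probability 1/2: r = 1/2 · 1/2 = 1/4.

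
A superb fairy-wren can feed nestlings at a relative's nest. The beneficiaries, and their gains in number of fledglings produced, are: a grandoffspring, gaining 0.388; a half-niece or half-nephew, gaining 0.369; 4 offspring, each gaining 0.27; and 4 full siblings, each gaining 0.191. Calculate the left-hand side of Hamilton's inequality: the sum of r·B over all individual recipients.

1.065125

r to a grandoffspring = 0.25 (two parent–offspring links: r = (1/2)^2 = 1/4).
r to a half-niece or half-nephew = 0.125 (half-aunt/uncle↔niece/nephew: one path of length 3: r = (1/2)^3 = 1/8).
r to an offspring = 0.5 (one parent–offspring link: r = (1/2)^1 = 1/2).
r to a full sibling = 0.5 (full sibs share both parents — two paths of length 2: r = 2·(1/2)^2 = 1/2).
Summing one r·B term per recipient: 1·0.25·0.388 + 1·0.125·0.369 + 4·0.5·0.27 + 4·0.5·0.191 = 1.065125.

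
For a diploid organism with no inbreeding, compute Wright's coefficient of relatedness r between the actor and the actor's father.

0.5

Each parent–offspring link contributes a factor of 1/2, and independent paths through distinct common ancestors add.
One parent–offspring link: r = (1/2)^1 = 1/2.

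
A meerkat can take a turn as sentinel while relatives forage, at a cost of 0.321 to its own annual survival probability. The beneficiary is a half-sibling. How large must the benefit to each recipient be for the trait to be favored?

1.284

r to a half-sibling = 1/4 (half-sibs share one parent — one path of length 2: r = (1/2)^2 = 1/4).
Hamilton's rule with n recipients of equal r: n·r·B > C, so B > C/(n·r) = 0.321/(1·0.25) = 1.284.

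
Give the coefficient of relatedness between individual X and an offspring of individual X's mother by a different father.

0.25

Each parent–offspring link contributes a factor of 1/2, and independent paths through distinct common ancestors add.
Half-sibs share one parent — one path of length 2: r = (1/2)^2 = 1/4.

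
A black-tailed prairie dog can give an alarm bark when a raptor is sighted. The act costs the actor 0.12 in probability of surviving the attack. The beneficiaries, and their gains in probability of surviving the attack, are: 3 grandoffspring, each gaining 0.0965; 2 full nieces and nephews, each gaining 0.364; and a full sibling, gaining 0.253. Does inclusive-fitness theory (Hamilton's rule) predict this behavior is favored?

Yes

Hamilton's rule: the trait is favored when the sum of r·B over every recipient exceeds the actor's cost C.
r to a grandoffspring = 1/4 (two parent–offspring links: r = (1/2)^2 = 1/4).
r to a full niece or nephew = 0.25 (full aunt/uncle↔niece/nephew: two paths of length 3 through the shared grandparent pair: r = 2·(1/2)^3 = 1/4).
r to a full sibling = 0.5 (full sibs share both parents — two paths of length 2: r = 2·(1/2)^2 = 1/2).
Summing one r·B term per recipient: 3·0.25·0.0965 + 2·0.25·0.364 + 1·0.5·0.253 = 0.380875.
0.380875 > 0.12: the indirect benefit exceeds the cost.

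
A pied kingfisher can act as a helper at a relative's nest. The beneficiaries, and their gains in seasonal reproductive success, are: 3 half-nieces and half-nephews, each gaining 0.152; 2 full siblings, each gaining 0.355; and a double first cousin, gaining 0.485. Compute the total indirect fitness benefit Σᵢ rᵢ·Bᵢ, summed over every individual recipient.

0.53325

r to a half-niece or half-nephew = 0.125 (half-aunt/uncle↔niece/nephew: one path of length 3: r = (1/2)^3 = 1/8).
r to a full sibling = 1/2 (full sibs share both parents — two paths of length 2: r = 2·(1/2)^2 = 1/2).
r to a double first cousin = 1/4 (double first cousins share both grandparent pairs — four paths of length 4: r = 4·(1/2)^4 = 1/4).
Summing one r·B term per recipient: 3·0.125·0.152 + 2·0.5·0.355 + 1·0.25·0.485 = 0.53325.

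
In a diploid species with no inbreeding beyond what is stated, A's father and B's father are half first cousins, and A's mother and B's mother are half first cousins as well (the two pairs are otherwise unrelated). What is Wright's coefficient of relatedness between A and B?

Relatedness sums over independent paths through distinct common ancestors.
A and B are related in two ways: half second cousins through their fathers (r = 1/64) and half second cousins through their mothers (r = 1/64).
r = 1/64 + 1/64 = 1/32 = 0.03125.

0.03125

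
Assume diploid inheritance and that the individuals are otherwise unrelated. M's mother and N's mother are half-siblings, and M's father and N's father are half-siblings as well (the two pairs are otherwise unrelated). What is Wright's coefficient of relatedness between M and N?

0.125

Relatedness sums over independent paths through distinct common ancestors.
M and N are related in two ways: half first cousins through their mothers (r = 1/16) and half first cousins through their fathers (r = 1/16).
r = 1/16 + 1/16 = 0.125.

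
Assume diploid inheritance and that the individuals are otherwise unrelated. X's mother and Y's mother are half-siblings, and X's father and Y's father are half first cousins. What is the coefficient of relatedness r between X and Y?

With two independent routes of shared ancestry, r is the sum of the two contributions.
X and Y are related in two ways: half first cousins through their mothers (r = 1/16) and half second cousins through their fathers (r = 1/64).
r = 1/16 + 1/64 = 5/64 = 0.078125.

0.078125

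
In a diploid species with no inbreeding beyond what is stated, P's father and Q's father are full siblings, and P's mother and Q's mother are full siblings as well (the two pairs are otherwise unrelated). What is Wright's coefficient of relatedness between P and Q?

0.25

Relatedness sums over independent paths through distinct common ancestors.
P and Q are related in two ways: first cousins through their fathers (r = 1/8) and first cousins through their mothers (r = 1/8) — i.e. double first cousins.
r = 1/8 + 1/8 = 1/4 = 0.25.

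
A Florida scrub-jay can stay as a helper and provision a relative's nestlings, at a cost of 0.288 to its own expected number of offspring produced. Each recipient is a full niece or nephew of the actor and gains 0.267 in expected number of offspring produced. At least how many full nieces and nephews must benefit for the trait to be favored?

5

r to a full niece or nephew = 0.25 (full aunt/uncle↔niece/nephew: two paths of length 3 through the shared grandparent pair: r = 2·(1/2)^3 = 1/4).
Hamilton's rule: n·r·B > C  ⇒  n > C/(r·B) = 0.288/(0.25·0.267) = 4.315.
The smallest integer exceeding 4.315 is 5.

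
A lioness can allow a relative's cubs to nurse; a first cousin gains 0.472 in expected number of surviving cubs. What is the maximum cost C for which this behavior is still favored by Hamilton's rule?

0.059

r to a first cousin = 1/8 (first cousins share one grandparent pair — two paths of length 4: r = 2·(1/2)^4 = 1/8).
Hamilton's rule: n·r·B > C, so the trait is favored while C < n·r·B = 1·0.125·0.472 = 0.059.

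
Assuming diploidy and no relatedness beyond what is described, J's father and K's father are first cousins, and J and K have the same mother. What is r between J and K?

Wright's path rule: contributions from independent ancestry routes add.
J and K are related in two ways: second cousins through their fathers (r = 1/32) and half-sibs through their shared mother (r = 1/4).
r = 1/32 + 1/4 = 9/32 = 0.28125.

0.28125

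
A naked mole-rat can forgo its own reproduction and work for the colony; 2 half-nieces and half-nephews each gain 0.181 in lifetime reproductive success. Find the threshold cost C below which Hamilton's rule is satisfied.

0.04525

r to a half-niece or half-nephew = 1/8 (half-aunt/uncle↔niece/nephew: one path of length 3: r = (1/2)^3 = 1/8).
Hamilton's rule: n·r·B > C, so the trait is favored while C < n·r·B = 2·0.125·0.181 = 0.04525.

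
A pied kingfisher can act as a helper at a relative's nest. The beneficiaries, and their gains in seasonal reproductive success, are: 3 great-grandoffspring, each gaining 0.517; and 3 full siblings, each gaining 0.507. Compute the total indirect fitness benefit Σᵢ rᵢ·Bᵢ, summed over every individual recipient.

r to a great-grandoffspring = 1/8 (three parent–offspring links: r = (1/2)^3 = 1/8).
r to a full sibling = 0.5 (full sibs share both parents — two paths of length 2: r = 2·(1/2)^2 = 1/2).
Summing one r·B term per recipient: 3·0.125·0.517 + 3·0.5·0.507 = 0.954375.

0.954375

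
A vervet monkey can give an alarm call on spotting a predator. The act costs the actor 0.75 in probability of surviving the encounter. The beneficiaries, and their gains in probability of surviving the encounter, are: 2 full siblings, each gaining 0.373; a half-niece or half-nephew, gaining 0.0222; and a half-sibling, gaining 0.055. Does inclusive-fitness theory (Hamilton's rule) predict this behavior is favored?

Hamilton's rule: the trait is favored when the sum of r·B over every recipient exceeds the actor's cost C.
r to a full sibling = 1/2 (full sibs share both parents — two paths of length 2: r = 2·(1/2)^2 = 1/2).
r to a half-niece or half-nephew = 1/8 (half-aunt/uncle↔niece/nephew: one path of length 3: r = (1/2)^3 = 1/8).
r to a half-sibling = 1/4 (half-sibs share one parent — one path of length 2: r = (1/2)^2 = 1/4).
Summing one r·B term per recipient: 2·0.5·0.373 + 1·0.125·0.0222 + 1·0.25·0.055 = 0.389525.
0.389525 < 0.75: the indirect benefit is less than the cost.

No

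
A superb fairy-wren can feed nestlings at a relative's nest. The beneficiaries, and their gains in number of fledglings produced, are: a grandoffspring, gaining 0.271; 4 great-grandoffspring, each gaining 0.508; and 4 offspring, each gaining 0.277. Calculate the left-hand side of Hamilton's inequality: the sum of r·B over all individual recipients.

r to a grandoffspring = 1/4 (two parent–offspring links: r = (1/2)^2 = 1/4).
r to a great-grandoffspring = 1/8 (three parent–offspring links: r = (1/2)^3 = 1/8).
r to an offspring = 0.5 (one parent–offspring link: r = (1/2)^1 = 1/2).
Summing one r·B term per recipient: 1·0.25·0.271 + 4·0.125·0.508 + 4·0.5·0.277 = 0.87575.

0.87575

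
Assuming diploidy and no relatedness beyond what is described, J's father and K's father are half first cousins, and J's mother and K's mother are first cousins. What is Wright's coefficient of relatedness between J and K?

0.046875

Independent pedigree routes through distinct common ancestors add.
J and K are related in two ways: half second cousins through their fathers (r = 1/64) and second cousins through their mothers (r = 1/32).
r = 1/64 + 1/32 = 0.046875.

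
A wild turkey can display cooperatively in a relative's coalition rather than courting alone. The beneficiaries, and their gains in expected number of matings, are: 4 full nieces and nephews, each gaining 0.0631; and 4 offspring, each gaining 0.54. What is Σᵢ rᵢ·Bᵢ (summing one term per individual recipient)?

r to a full niece or nephew = 1/4 (full aunt/uncle↔niece/nephew: two paths of length 3 through the shared grandparent pair: r = 2·(1/2)^3 = 1/4).
r to an offspring = 1/2 (one parent–offspring link: r = (1/2)^1 = 1/2).
Summing one r·B term per recipient: 4·0.25·0.0631 + 4·0.5·0.54 = 1.1431.

1.1431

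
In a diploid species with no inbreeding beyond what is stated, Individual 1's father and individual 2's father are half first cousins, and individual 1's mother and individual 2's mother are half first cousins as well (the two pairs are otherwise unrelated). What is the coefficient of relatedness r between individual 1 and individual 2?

With two independent routes of shared ancestry, r is the sum of the two contributions.
Individual 1 and individual 2 are related in two ways: half second cousins through their fathers (r = 1/64) and half second cousins through their mothers (r = 1/64).
r = 1/64 + 1/64 = 0.03125.

0.03125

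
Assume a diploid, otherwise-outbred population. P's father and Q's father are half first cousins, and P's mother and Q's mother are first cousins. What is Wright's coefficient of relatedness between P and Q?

Relatedness sums over independent paths through distinct common ancestors.
P and Q are related in two ways: half second cousins through their fathers (r = 1/64) and second cousins through their mothers (r = 1/32).
r = 1/64 + 1/32 = 0.046875.

0.046875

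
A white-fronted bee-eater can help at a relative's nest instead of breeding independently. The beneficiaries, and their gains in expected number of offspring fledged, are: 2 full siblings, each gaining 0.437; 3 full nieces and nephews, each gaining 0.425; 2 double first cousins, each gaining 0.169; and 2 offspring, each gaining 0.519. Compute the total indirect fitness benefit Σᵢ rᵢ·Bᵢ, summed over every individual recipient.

r to a full sibling = 1/2 (full sibs share both parents — two paths of length 2: r = 2·(1/2)^2 = 1/2).
r to a full niece or nephew = 1/4 (full aunt/uncle↔niece/nephew: two paths of length 3 through the shared grandparent pair: r = 2·(1/2)^3 = 1/4).
r to a double first cousin = 0.25 (double first cousins share both grandparent pairs — four paths of length 4: r = 4·(1/2)^4 = 1/4).
r to an offspring = 0.5 (one parent–offspring link: r = (1/2)^1 = 1/2).
Summing one r·B term per recipient: 2·0.5·0.437 + 3·0.25·0.425 + 2·0.25·0.169 + 2·0.5·0.519 = 1.35925.

1.35925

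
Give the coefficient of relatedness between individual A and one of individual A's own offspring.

0.5

Each parent–offspring link contributes a factor of 1/2, and independent paths through distinct common ancestors add.
One parent–offspring link: r = (1/2)^1 = 1/2.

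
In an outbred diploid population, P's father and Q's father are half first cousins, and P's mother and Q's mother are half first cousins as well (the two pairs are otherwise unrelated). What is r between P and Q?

0.03125

Wright's path rule: contributions from independent ancestry routes add.
P and Q are related in two ways: half second cousins through their fathers (r = 1/64) and half second cousins through their mothers (r = 1/64).
r = 1/64 + 1/64 = 1/32 = 0.03125.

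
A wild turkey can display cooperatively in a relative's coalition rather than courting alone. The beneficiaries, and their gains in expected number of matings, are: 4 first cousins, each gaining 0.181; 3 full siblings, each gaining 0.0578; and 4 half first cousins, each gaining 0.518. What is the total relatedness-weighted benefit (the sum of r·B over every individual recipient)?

r to a first cousin = 0.125 (first cousins share one grandparent pair — two paths of length 4: r = 2·(1/2)^4 = 1/8).
r to a full sibling = 1/2 (full sibs share both parents — two paths of length 2: r = 2·(1/2)^2 = 1/2).
r to a half first cousin = 0.0625 (half first cousins share one grandparent — one path of length 4: r = (1/2)^4 = 1/16).
Summing one r·B term per recipient: 4·0.125·0.181 + 3·0.5·0.0578 + 4·0.0625·0.518 = 0.3067.

0.3067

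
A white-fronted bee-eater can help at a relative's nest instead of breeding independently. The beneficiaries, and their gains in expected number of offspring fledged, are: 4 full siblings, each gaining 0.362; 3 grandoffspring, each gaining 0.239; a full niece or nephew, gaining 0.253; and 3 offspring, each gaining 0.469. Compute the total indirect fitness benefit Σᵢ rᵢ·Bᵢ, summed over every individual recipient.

r to a full sibling = 0.5 (full sibs share both parents — two paths of length 2: r = 2·(1/2)^2 = 1/2).
r to a grandoffspring = 0.25 (two parent–offspring links: r = (1/2)^2 = 1/4).
r to a full niece or nephew = 0.25 (full aunt/uncle↔niece/nephew: two paths of length 3 through the shared grandparent pair: r = 2·(1/2)^3 = 1/4).
r to an offspring = 1/2 (one parent–offspring link: r = (1/2)^1 = 1/2).
Summing one r·B term per recipient: 4·0.5·0.362 + 3·0.25·0.239 + 1·0.25·0.253 + 3·0.5·0.469 = 1.67.

1.67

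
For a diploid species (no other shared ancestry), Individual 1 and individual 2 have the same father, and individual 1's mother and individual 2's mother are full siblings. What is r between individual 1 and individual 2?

With two independent routes of shared ancestry, r is the sum of the two contributions.
Individual 1 and individual 2 are related in two ways: half-sibs through their shared father (r = 1/4) and first cousins through their mothers (r = 1/8).
r = 1/4 + 1/8 = 3/8 = 0.375.

0.375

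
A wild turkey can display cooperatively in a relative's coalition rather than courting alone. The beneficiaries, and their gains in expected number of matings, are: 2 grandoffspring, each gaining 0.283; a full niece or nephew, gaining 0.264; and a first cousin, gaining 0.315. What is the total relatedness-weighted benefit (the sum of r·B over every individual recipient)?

r to a grandoffspring = 1/4 (two parent–offspring links: r = (1/2)^2 = 1/4).
r to a full niece or nephew = 0.25 (full aunt/uncle↔niece/nephew: two paths of length 3 through the shared grandparent pair: r = 2·(1/2)^3 = 1/4).
r to a first cousin = 1/8 (first cousins share one grandparent pair — two paths of length 4: r = 2·(1/2)^4 = 1/8).
Summing one r·B term per recipient: 2·0.25·0.283 + 1·0.25·0.264 + 1·0.125·0.315 = 0.246875.

0.246875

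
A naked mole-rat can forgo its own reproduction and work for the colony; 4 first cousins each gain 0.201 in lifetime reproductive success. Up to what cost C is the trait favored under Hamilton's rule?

r to a first cousin = 1/8 (first cousins share one grandparent pair — two paths of length 4: r = 2·(1/2)^4 = 1/8).
Hamilton's rule: n·r·B > C, so the trait is favored while C < n·r·B = 4·0.125·0.201 = 0.1005.

0.1005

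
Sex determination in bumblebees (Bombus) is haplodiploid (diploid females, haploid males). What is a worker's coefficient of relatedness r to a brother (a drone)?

Her haploid brother carries none of their father's genes and a random half of their mother's genome; that half matches the maternal half of her own genome with probability 1/2: r = 1/2 · 1/2 = 1/4.

0.25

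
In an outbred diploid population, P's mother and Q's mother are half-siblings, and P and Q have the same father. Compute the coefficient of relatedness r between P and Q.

Relatedness sums over independent paths through distinct common ancestors.
P and Q are related in two ways: half first cousins through their mothers (r = 1/16) and half-sibs through their shared father (r = 1/4).
r = 1/16 + 1/4 = 5/16 = 0.3125.

0.3125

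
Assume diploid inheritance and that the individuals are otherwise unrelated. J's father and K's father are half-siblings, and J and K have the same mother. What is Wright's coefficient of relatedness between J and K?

0.3125

With two independent routes of shared ancestry, r is the sum of the two contributions.
J and K are related in two ways: half first cousins through their fathers (r = 1/16) and half-sibs through their shared mother (r = 1/4).
r = 1/16 + 1/4 = 5/16 = 0.3125.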